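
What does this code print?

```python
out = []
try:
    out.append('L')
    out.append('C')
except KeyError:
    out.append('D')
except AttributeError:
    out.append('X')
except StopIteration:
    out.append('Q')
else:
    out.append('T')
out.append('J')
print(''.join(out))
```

Execution trace: 'L' (try body) → 'C' (try body, no exception) → 'T' (else) → 'J' (after the try/except). Output: LCTJ

Answer: LCTJ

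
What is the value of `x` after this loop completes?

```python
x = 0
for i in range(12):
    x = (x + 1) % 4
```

Increment mod 4, 12 times = 0
`x` takes the values: 0 → 1 → 2 → 3 → 0 → 1 → 2 → 3 → 0 → 1 → 2 → 3 → 0

Answer: 0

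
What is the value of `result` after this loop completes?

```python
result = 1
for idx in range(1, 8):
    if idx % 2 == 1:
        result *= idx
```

Product of odd numbers 1 to 7
`result` takes the values: 1 → 3 → 15 → 105

Answer: 105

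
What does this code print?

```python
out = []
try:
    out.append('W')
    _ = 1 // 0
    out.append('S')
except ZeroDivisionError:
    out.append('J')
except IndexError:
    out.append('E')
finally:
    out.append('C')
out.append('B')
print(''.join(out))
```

Execution trace: 'W' (try body) → 'J' (except ZeroDivisionError) → 'C' (finally) → 'B' (after the try/except). Output: WJCB

Answer: WJCB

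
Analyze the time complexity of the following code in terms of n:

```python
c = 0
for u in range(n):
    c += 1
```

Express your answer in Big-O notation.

Each loop level contributes: n. Multiplying the contributions gives O(n).

Answer: O(n)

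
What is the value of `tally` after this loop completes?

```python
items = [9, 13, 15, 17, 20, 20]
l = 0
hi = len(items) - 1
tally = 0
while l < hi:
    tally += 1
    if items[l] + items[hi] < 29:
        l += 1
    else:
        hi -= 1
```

Steps to find pair summing to 29
`tally` takes the values: 0 → 1 → 2 → 3 → 4 → 5

Answer: 5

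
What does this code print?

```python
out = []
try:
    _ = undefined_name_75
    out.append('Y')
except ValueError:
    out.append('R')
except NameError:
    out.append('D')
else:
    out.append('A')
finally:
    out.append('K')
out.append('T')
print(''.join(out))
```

Execution trace: 'D' (except NameError) → 'K' (finally) → 'T' (after the try/except). Output: DKT

Answer: DKT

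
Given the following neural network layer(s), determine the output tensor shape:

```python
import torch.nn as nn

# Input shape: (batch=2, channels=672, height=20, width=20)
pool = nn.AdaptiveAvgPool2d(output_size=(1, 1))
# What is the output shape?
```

Input: (2, 672, 20, 20) -> Output: (2, 672, 1, 1)

Answer: (2, 672, 1, 1)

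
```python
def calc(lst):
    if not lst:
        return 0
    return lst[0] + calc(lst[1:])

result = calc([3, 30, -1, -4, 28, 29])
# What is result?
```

3 + 30 + (-1) + (-4) + 28 + 29 + 0 = 85

Answer: 85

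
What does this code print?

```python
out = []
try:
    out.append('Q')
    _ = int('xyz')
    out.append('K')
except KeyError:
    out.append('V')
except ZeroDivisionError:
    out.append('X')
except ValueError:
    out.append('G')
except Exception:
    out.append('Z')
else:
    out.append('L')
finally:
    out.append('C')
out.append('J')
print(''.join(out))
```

Execution trace: 'Q' (try body) → 'G' (except ValueError) → 'C' (finally) → 'J' (after the try/except). Output: QGCJ

Answer: QGCJ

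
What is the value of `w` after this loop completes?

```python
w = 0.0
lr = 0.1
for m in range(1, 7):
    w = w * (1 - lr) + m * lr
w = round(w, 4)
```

Moving average with lr=0.1
`w` takes the values: 0.0 → 0.1 → 0.29 → 0.561 → 0.9049 → 1.31441 → 1.782969 → 1.783

Answer: 1.783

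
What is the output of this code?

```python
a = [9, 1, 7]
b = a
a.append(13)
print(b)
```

Key concept: basic list aliasing.
Step by step:
`a = [9, 1, 7]` → a = [9, 1, 7]
`b = a` → b = [9, 1, 7] (same object as a)
`a.append(13)` → a = [9, 1, 7, 13] (same object as b); b = [9, 1, 7, 13] (same object as a)
`print(b)` → prints [9, 1, 7, 13]

Answer: [9, 1, 7, 13]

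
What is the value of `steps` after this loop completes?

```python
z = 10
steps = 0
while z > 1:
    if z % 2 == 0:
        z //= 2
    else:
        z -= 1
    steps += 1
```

Steps to reduce 10 to 1
`steps` takes the values: 0 → 1 → 2 → 3 → 4

Answer: 4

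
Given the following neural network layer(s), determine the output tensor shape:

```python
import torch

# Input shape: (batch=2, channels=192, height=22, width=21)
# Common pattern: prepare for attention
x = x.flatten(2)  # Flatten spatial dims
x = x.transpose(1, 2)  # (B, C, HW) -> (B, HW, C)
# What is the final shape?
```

Input: (2, 192, 22, 21) -> after flatten(2): (2, 192, 462) -> Output: (2, 462, 192)

Answer: (2, 462, 192)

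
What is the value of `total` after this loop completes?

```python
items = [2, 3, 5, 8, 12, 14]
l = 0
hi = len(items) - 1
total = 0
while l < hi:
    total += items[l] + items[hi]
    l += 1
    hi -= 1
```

Sum of pairs from ends
`total` takes the values: 0 → 16 → 31 → 44

Answer: 44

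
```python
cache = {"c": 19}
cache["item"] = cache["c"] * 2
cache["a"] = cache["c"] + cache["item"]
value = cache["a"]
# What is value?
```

Trace:
`cache = {"c": 19}` → cache = {'c': 19}
`cache["item"] = cache["c"] * 2` → cache = {'c': 19, 'item': 38}
`cache["a"] = cache["c"] + cache["item"]` → cache = {'c': 19, 'item': 38, 'a': 57}
`value = cache["a"]` → value = 57
So value = 57

Answer: 57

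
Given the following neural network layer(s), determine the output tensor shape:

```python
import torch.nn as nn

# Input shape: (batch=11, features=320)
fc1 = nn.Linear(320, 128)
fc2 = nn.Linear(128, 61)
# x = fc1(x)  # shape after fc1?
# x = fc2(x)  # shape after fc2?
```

Input: (11, 320) -> after fc1: (11, 128) -> Output: (11, 61)

Answer: (11, 61)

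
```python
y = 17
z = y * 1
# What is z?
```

Trace:
`y = 17` → y = 17
`z = y * 1` → z = 17
So z = 17

Answer: 17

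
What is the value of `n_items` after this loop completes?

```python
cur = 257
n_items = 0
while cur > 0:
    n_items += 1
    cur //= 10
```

Count digits by repeated division by 10
`n_items` takes the values: 0 → 1 → 2 → 3

Answer: 3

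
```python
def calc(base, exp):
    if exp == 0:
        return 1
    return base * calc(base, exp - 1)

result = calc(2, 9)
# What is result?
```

calc(2, 9) = 2 * 2 * 2 * 2 * 2 * 2 * 2 * 2 * 2 = 512

Answer: 512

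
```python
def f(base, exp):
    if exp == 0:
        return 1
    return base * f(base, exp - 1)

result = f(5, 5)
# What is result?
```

f(5, 5) = 5 * 5 * 5 * 5 * 5 = 3125

Answer: 3125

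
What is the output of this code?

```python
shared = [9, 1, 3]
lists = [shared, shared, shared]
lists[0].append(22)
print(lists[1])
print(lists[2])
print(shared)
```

Key concept: list of same reference.
Step by step:
`shared = [9, 1, 3]` → shared = [9, 1, 3]
`lists = [shared, shared, shared]` → lists = [[9, 1, 3], [9, 1, 3], [9, 1, 3]]
`lists[0].append(22)` → shared = [9, 1, 3, 22]; lists = [[9, 1, 3, 22], [9, 1, 3, 22], [9, 1, 3, 22]]
`print(lists[1])` → prints [9, 1, 3, 22]
`print(lists[2])` → prints [9, 1, 3, 22]
`print(shared)` → prints [9, 1, 3, 22]

Answer:
[9, 1, 3, 22]
[9, 1, 3, 22]
[9, 1, 3, 22]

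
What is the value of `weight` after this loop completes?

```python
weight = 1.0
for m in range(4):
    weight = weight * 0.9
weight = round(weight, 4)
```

Exponential decay: 1.0 * 0.9^4
`weight` takes the values: 1.0 → 0.9 → 0.81 → 0.729 → 0.6561

Answer: 0.6561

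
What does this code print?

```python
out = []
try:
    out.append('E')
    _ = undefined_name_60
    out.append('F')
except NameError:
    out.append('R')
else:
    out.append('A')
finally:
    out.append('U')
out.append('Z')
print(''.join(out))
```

Execution trace: 'E' (try body) → 'R' (except NameError) → 'U' (finally) → 'Z' (after the try/except). Output: ERUZ

Answer: ERUZ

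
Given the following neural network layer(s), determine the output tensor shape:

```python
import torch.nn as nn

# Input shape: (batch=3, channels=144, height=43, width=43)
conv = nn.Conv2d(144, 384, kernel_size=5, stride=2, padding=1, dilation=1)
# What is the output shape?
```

Input: (3, 144, 43, 43) -> Output: (3, 384, 21, 21)

Answer: (3, 384, 21, 21)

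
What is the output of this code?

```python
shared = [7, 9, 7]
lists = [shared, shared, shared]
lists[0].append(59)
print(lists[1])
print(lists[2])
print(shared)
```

Key concept: list of same reference.
Step by step:
`shared = [7, 9, 7]` → shared = [7, 9, 7]
`lists = [shared, shared, shared]` → lists = [[7, 9, 7], [7, 9, 7], [7, 9, 7]]
`lists[0].append(59)` → shared = [7, 9, 7, 59]; lists = [[7, 9, 7, 59], [7, 9, 7, 59], [7, 9, 7, 59]]
`print(lists[1])` → prints [7, 9, 7, 59]
`print(lists[2])` → prints [7, 9, 7, 59]
`print(shared)` → prints [7, 9, 7, 59]

Answer:
[7, 9, 7, 59]
[7, 9, 7, 59]
[7, 9, 7, 59]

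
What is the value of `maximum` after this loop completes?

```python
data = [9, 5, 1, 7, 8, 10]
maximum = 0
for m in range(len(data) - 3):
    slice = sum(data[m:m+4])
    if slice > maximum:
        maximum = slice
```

Max sum of 4-element window in [9, 5, 1, 7, 8, 10]
`maximum` takes the values: 0 → 22 → 26

Answer: 26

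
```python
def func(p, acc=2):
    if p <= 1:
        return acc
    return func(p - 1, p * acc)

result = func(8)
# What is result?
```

Accumulator trace (n, acc): (8, 2) -> (7, 16) -> (6, 112) -> (5, 672) -> (4, 3360) -> (3, 13440) -> (2, 40320) -> (1, 80640) -> return 80640

Answer: 80640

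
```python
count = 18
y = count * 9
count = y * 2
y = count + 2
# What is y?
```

Trace:
`count = 18` → count = 18
`y = count * 9` → y = 162
`count = y * 2` → count = 324
`y = count + 2` → y = 326
So y = 326

Answer: 326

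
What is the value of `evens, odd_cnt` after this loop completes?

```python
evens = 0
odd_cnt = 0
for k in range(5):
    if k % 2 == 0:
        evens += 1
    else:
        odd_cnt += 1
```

Count evens and odds in range(5)
`evens, odd_cnt` takes the values: (0, 0) → (1, 0) → (1, 1) → (2, 1) → (2, 2) → (3, 2)

Answer: 3, 2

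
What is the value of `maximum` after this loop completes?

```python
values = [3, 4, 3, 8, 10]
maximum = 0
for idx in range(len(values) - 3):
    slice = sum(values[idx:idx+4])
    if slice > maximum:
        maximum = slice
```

Max sum of 4-element window in [3, 4, 3, 8, 10]
`maximum` takes the values: 0 → 18 → 25

Answer: 25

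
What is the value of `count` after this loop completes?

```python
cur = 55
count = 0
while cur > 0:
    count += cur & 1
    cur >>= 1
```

Count set bits in 55 (binary: 0b110111)
`count` takes the values: 0 → 1 → 2 → 3 → 4 → 5

Answer: 5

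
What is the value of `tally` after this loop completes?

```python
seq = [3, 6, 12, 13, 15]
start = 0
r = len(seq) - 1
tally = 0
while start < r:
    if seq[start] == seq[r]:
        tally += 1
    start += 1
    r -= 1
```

Count matching pairs from ends
`tally` takes the values: 0

Answer: 0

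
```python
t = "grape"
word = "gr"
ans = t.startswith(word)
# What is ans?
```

Trace:
`t = "grape"` → t = 'grape'
`word = "gr"` → word = 'gr'
`ans = t.startswith(word)` → ans = True
So ans = True

Answer: True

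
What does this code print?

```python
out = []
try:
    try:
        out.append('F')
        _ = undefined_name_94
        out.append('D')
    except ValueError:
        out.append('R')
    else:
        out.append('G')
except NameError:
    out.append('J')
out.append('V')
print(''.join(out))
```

Execution trace: 'F' (try body) → 'J' (outer except NameError) → 'V' (after the try/except). Output: FJV

Answer: FJV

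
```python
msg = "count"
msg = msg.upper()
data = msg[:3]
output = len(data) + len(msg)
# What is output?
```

Trace:
`msg = "count"` → msg = 'count'
`msg = msg.upper()` → msg = 'COUNT'
`data = msg[:3]` → data = 'COU'
`output = len(data) + len(msg)` → output = 8
So output = 8

Answer: 8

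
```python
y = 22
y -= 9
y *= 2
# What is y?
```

Trace:
`y = 22` → y = 22
`y -= 9` → y = 13
`y *= 2` → y = 26
So y = 26

Answer: 26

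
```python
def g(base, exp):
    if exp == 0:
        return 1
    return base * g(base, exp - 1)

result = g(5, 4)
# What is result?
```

g(5, 4) = 5 * 5 * 5 * 5 = 625

Answer: 625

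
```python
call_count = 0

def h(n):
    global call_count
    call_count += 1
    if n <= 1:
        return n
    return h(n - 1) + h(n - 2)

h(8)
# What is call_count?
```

Calls(n) = 1 + Calls(n-1) + Calls(n-2); Calls(0)=Calls(1)=1. For n=8 this gives 67.

Answer: 67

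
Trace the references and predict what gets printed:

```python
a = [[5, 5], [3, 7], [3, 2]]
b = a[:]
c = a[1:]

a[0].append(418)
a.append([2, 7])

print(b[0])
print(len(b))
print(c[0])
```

Key concept: slice with nested mutation.
Step by step:
`a = [[5, 5], [3, 7], [3, 2]]` → a = [[5, 5], [3, 7], [3, 2]]
`b = a[:]` → b = [[5, 5], [3, 7], [3, 2]]
`c = a[1:]` → c = [[3, 7], [3, 2]]
`a[0].append(418)` → a = [[5, 5, 418], [3, 7], [3, 2]]; b = [[5, 5, 418], [3, 7], [3, 2]]
`a.append([2, 7])` → a = [[5, 5, 418], [3, 7], [3, 2], [2, 7]]
`print(b[0])` → prints [5, 5, 418]
`print(len(b))` → prints 3
`print(c[0])` → prints [3, 7]

Answer:
[5, 5, 418]
3
[3, 7]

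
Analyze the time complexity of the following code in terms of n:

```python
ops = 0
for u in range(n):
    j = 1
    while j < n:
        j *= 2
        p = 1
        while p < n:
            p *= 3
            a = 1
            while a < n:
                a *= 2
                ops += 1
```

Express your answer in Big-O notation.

Each loop level contributes: n × log n × log n × log n. Multiplying the contributions gives O(n log^3 n).

Answer: O(n log^3 n)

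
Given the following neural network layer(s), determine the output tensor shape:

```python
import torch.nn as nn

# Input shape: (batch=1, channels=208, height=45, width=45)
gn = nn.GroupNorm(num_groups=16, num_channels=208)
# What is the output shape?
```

Input: (1, 208, 45, 45) -> Output: (1, 208, 45, 45)

Answer: (1, 208, 45, 45)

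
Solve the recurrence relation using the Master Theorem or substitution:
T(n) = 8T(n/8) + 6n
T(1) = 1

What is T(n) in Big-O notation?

By Master Theorem: a=8, b=8, f(n)=6n. Since log_8(8) = 1 and f(n) = Θ(n^1), Case 2 applies. T(n) = O(n log n).

Answer: O(n log n)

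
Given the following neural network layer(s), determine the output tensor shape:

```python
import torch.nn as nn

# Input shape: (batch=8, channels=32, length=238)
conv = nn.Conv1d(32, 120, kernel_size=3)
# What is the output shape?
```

Input: (8, 32, 238) -> Output: (8, 120, 236)

Answer: (8, 120, 236)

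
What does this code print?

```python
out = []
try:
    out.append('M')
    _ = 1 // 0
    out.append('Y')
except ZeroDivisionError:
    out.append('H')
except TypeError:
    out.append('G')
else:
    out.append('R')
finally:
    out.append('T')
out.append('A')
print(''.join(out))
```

Execution trace: 'M' (try body) → 'H' (except ZeroDivisionError) → 'T' (finally) → 'A' (after the try/except). Output: MHTA

Answer: MHTA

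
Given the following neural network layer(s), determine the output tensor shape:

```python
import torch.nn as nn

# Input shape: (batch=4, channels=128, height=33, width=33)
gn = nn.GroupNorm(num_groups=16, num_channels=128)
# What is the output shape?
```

Input: (4, 128, 33, 33) -> Output: (4, 128, 33, 33)

Answer: (4, 128, 33, 33)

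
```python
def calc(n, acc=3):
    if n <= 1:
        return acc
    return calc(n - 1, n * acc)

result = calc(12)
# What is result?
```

Accumulator trace (n, acc): (12, 3) -> (11, 36) -> (10, 396) -> (9, 3960) -> (8, 35640) -> (7, 285120) -> (6, 1995840) -> (5, 11975040) -> (4, 59875200) -> (3, 239500800) -> (2, 718502400) -> (1, 1437004800) -> return 1437004800

Answer: 1437004800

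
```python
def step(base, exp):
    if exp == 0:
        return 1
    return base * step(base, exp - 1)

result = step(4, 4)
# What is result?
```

step(4, 4) = 4 * 4 * 4 * 4 = 256

Answer: 256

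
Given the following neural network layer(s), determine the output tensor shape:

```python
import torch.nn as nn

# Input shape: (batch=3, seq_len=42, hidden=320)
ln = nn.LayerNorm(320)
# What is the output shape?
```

Input: (3, 42, 320) -> Output: (3, 42, 320)

Answer: (3, 42, 320)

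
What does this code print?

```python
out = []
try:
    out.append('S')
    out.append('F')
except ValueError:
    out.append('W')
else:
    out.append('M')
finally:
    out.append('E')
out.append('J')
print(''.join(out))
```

Execution trace: 'S' (try body) → 'F' (try body, no exception) → 'M' (else) → 'E' (finally) → 'J' (after the try/except). Output: SFMEJ

Answer: SFMEJ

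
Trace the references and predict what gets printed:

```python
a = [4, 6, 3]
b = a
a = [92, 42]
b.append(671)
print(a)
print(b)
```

Key concept: rebinding vs mutation: a is rebound to a new list, b still points at the original.
Step by step:
`a = [4, 6, 3]` → a = [4, 6, 3]
`b = a` → b = [4, 6, 3] (same object as a)
`a = [92, 42]` → a = [92, 42]
`b.append(671)` → b = [4, 6, 3, 671]
`print(a)` → prints [92, 42]
`print(b)` → prints [4, 6, 3, 671]

Answer:
[92, 42]
[4, 6, 3, 671]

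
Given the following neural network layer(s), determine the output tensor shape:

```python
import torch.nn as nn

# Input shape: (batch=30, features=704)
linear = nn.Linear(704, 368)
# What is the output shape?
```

Input: (30, 704) -> Output: (30, 368)

Answer: (30, 368)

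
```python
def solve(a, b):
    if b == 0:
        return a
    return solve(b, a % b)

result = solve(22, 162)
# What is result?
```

solve(22, 162) -> solve(162, 22) -> solve(22, 8) -> solve(8, 6) -> solve(6, 2) -> solve(2, 0) -> 2

Answer: 2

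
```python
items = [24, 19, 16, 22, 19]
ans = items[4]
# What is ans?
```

Trace:
`items = [24, 19, 16, 22, 19]` → items = [24, 19, 16, 22, 19]
`ans = items[4]` → ans = 19
So ans = 19

Answer: 19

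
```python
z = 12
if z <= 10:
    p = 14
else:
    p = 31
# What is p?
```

Trace:
`z = 12` → z = 12
`if z <= 10: ...` → z <= 10 is False, take else branch → p = 31
So p = 31

Answer: 31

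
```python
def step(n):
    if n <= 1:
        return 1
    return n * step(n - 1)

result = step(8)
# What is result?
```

step(8) = 8 * 7 * 6 * 5 * 4 * 3 * 2 * 1 = 40320

Answer: 40320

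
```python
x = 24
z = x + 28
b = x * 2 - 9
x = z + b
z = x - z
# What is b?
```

Trace:
`x = 24` → x = 24
`z = x + 28` → z = 52
`b = x * 2 - 9` → b = 39
`x = z + b` → x = 91
`z = x - z` → z = 39
So b = 39

Answer: 39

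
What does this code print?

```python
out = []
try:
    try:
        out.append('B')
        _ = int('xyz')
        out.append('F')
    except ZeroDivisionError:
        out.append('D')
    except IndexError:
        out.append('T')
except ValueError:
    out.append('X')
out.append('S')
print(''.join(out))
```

Execution trace: 'B' (try body) → 'X' (outer except ValueError) → 'S' (after the try/except). Output: BXS

Answer: BXS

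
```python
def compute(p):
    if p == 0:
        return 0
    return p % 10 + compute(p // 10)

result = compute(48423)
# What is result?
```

Sum of digits of 48423: 3 + 2 + 4 + 8 + 4 = 21

Answer: 21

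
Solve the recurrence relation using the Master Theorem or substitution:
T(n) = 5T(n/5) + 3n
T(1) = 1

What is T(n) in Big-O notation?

By Master Theorem: a=5, b=5, f(n)=3n. Since log_5(5) = 1 and f(n) = Θ(n^1), Case 2 applies. T(n) = O(n log n).

Answer: O(n log n)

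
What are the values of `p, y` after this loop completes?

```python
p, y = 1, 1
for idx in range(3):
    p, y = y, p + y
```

Fibonacci: after 3 iterations
`p, y` takes the values: (1, 1) → (1, 2) → (2, 3) → (3, 5)

Answer: 3, 5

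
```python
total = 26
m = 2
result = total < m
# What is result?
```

Trace:
`total = 26` → total = 26
`m = 2` → m = 2
`result = total < m` → result = False
So result = False

Answer: False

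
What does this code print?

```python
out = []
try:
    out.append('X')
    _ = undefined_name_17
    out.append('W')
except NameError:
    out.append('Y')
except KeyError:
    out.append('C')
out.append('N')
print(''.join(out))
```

Execution trace: 'X' (try body) → 'Y' (except NameError) → 'N' (after the try/except). Output: XYN

Answer: XYN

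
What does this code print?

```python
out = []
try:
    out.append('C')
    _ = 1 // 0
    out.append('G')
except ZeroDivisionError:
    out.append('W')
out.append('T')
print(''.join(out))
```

Execution trace: 'C' (try body) → 'W' (except ZeroDivisionError) → 'T' (after the try/except). Output: CWT

Answer: CWT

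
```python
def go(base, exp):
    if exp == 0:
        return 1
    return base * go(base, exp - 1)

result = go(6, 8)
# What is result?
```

go(6, 8) = 6 * 6 * 6 * 6 * 6 * 6 * 6 * 6 = 1679616

Answer: 1679616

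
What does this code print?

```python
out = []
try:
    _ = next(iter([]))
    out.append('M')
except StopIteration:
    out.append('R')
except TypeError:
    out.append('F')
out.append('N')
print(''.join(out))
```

Execution trace: 'R' (except StopIteration) → 'N' (after the try/except). Output: RN

Answer: RN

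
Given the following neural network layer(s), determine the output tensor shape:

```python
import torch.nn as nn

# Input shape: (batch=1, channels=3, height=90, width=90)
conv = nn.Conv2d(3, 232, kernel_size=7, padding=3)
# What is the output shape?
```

Input: (1, 3, 90, 90) -> Output: (1, 232, 90, 90)

Answer: (1, 232, 90, 90)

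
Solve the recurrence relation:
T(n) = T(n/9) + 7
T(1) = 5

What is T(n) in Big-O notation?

Each step divides n by 9 and adds 7. After log_9(n) steps we reach T(1)=5. So T(n) = 7·log_9(n) + 5 = O(log n).

Answer: O(log n)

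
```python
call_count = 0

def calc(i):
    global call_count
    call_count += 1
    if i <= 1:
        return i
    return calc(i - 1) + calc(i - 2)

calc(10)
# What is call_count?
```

Calls(i) = 1 + Calls(i-1) + Calls(i-2); Calls(0)=Calls(1)=1. For i=10 this gives 177.

Answer: 177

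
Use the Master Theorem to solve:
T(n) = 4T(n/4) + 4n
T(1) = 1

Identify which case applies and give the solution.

a=4, b=4, f(n)=4n. log_4(4) = 1. Since c=1 = 1, Case 2 applies: T(n) = Θ(n^log_b(a) · log n) = O(n log n).

Answer: O(n log n) - Case 2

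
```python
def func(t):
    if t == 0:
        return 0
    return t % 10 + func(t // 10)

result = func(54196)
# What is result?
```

Sum of digits of 54196: 6 + 9 + 1 + 4 + 5 = 25

Answer: 25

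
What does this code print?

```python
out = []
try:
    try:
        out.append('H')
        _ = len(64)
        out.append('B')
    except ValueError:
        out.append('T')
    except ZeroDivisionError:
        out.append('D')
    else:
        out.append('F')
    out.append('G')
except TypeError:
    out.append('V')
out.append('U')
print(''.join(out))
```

Execution trace: 'H' (inner try body) → 'V' (except TypeError) → 'U' (after the try/except). Output: HVU

Answer: HVU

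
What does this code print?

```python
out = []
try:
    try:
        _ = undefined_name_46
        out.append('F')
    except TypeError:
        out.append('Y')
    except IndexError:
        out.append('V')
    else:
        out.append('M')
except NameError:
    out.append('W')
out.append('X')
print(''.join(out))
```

Execution trace: 'W' (outer except NameError) → 'X' (after the try/except). Output: WX

Answer: WX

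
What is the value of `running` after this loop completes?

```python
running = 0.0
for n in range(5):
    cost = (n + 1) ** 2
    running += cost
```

Sum of squared losses 1² + 2² + ... + 5²
`running` takes the values: 0.0 → 1.0 → 5.0 → 14.0 → 30.0 → 55.0

Answer: 55.0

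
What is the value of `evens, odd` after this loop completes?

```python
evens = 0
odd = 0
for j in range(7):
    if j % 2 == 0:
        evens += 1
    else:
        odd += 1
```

Count evens and odds in range(7)
`evens, odd` takes the values: (0, 0) → (1, 0) → (1, 1) → (2, 1) → (2, 2) → (3, 2) → (3, 3) → (4, 3)

Answer: 4, 3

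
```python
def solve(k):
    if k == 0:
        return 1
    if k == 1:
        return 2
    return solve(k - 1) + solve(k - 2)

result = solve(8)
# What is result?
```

Build up from base cases: solve(0)=1, solve(1)=2, solve(2)=3, solve(3)=5, solve(4)=8, solve(5)=13, solve(6)=21, ..., solve(8)=55

Answer: 55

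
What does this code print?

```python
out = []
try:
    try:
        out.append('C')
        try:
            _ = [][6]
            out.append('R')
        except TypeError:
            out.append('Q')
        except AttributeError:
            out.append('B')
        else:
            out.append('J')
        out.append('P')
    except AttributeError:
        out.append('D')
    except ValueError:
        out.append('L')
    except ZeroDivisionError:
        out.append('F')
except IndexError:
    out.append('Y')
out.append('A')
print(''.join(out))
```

Execution trace: 'C' (try body) → 'Y' (outer except IndexError) → 'A' (after the try/except). Output: CYA

Answer: CYA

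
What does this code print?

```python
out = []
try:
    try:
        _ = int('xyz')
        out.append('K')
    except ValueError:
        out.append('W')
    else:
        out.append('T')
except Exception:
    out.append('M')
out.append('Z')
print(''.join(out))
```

Execution trace: 'W' (inner except ValueError) → 'Z' (after the try/except). Output: WZ

Answer: WZ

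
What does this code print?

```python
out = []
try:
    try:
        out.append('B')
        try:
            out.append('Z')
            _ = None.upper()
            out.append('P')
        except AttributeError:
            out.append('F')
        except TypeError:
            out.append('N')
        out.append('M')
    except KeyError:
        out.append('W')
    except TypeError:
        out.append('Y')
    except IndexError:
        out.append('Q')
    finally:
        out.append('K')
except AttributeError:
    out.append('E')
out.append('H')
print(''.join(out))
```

Execution trace: 'B' (try body) → 'Z' (inner try body) → 'F' (inner except AttributeError) → 'M' (try body, no exception) → 'K' (finally) → 'H' (after the try/except). Output: BZFMKH

Answer: BZFMKH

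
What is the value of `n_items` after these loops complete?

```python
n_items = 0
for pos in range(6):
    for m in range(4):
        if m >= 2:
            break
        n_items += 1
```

Inner breaks at 2, outer runs 6 times
`n_items` takes the values: 0 → 1 → 2 → 3 → 4 → 5 → 6 → 7 → 8 → 9 → 10 → 11 → 12

Answer: 12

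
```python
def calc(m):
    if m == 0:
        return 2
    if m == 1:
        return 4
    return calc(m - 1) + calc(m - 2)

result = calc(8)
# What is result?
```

Build up from base cases: calc(0)=2, calc(1)=4, calc(2)=6, calc(3)=10, calc(4)=16, calc(5)=26, calc(6)=42, ..., calc(8)=110

Answer: 110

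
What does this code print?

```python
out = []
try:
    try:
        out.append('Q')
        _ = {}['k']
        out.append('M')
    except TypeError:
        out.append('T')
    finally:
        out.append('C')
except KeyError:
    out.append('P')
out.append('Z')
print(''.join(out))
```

Execution trace: 'Q' (inner try body) → 'C' (inner finally) → 'P' (outer except KeyError) → 'Z' (after the try/except). Output: QCPZ

Answer: QCPZ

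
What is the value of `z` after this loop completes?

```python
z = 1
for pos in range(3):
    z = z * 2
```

Multiply by 2, 3 times: 1 * 2^3 = 8
`z` takes the values: 1 → 2 → 4 → 8

Answer: 8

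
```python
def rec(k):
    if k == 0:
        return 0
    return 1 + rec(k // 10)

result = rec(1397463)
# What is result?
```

Count of digits of 1397463: 7

Answer: 7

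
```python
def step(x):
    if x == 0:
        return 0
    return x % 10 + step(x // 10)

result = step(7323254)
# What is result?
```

Sum of digits of 7323254: 4 + 5 + 2 + 3 + 2 + 3 + 7 = 26

Answer: 26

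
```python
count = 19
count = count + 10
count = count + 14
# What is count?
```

Trace:
`count = 19` → count = 19
`count = count + 10` → count = 29
`count = count + 14` → count = 43
So count = 43

Answer: 43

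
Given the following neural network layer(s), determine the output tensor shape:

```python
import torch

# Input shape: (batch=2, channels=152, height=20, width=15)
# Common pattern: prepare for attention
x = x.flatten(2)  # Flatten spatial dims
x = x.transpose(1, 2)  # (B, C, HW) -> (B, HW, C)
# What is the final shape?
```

Input: (2, 152, 20, 15) -> after flatten(2): (2, 152, 300) -> Output: (2, 300, 152)

Answer: (2, 300, 152)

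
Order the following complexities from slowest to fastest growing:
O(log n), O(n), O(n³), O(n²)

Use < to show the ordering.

Ordered by growth rate: O(log n) < O(n) < O(n²) < O(n³)

Answer: O(log n) < O(n) < O(n²) < O(n³)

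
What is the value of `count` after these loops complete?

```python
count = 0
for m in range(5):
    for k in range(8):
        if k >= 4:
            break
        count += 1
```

Inner breaks at 4, outer runs 5 times
`count` takes the values: 0 → 1 → 2 → 3 → 4 → 5 → 6 → 7 → 8 → 9 → 10 → 11 → 12 → 13 → 14 → 15 → 16 → 17 → 18 → 19 → 20

Answer: 20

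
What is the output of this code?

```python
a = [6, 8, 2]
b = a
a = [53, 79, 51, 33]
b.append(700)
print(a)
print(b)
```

Key concept: rebinding vs mutation: a is rebound to a new list, b still points at the original.
Step by step:
`a = [6, 8, 2]` → a = [6, 8, 2]
`b = a` → b = [6, 8, 2] (same object as a)
`a = [53, 79, 51, 33]` → a = [53, 79, 51, 33]
`b.append(700)` → b = [6, 8, 2, 700]
`print(a)` → prints [53, 79, 51, 33]
`print(b)` → prints [6, 8, 2, 700]

Answer:
[53, 79, 51, 33]
[6, 8, 2, 700]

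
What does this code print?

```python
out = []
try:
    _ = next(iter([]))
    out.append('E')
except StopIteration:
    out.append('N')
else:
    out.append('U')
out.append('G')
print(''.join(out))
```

Execution trace: 'N' (except StopIteration) → 'G' (after the try/except). Output: NG

Answer: NG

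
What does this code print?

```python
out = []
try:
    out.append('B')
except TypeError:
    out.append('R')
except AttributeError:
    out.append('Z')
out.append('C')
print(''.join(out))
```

Execution trace: 'B' (try body, no exception) → 'C' (after the try/except). Output: BC

Answer: BC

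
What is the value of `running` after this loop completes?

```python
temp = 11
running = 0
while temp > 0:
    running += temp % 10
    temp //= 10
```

Sum digits of 11
`running` takes the values: 0 → 1 → 2

Answer: 2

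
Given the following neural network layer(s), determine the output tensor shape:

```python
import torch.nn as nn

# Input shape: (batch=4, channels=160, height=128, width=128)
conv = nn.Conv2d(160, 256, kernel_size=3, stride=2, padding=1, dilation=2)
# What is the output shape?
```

Input: (4, 160, 128, 128) -> Output: (4, 256, 63, 63)

Answer: (4, 256, 63, 63)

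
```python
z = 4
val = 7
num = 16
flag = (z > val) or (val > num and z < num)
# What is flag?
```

Trace:
`z = 4` → z = 4
`val = 7` → val = 7
`num = 16` → num = 16
`flag = (z > val) or (val > num and z < num)` → flag = False
So flag = False

Answer: False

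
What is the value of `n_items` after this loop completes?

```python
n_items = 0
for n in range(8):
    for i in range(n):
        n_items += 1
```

Triangle number: 0+1+2+...+7
`n_items` takes the values: 0 → 1 → 2 → 3 → 4 → 5 → 6 → 7 → 8 → 9 → 10 → 11 → 12 → 13 → 14 → 15 → 16 → 17 → 18 → 19 → 20 → 21 → 22 → 23 → 24 → 25 → 26 → 27 → 28

Answer: 28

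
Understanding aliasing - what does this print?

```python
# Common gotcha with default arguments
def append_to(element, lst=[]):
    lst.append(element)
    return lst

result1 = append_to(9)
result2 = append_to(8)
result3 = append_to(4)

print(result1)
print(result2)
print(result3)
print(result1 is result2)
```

Key concept: mutable default argument gotcha.
Step by step:
`result1 = append_to(9)` → result1 = [9]
`result2 = append_to(8)` → result1 = [9, 8] (same object as result2); result2 = [9, 8] (same object as result1)
`result3 = append_to(4)` → result1 = [9, 8, 4] (same object as result2, result3); result2 = [9, 8, 4] (same object as result1, result3); result3 = [9, 8, 4] (same object as result1, result2)
`print(result1)` → prints [9, 8, 4]
`print(result2)` → prints [9, 8, 4]
`print(result3)` → prints [9, 8, 4]
`print(result1 is result2)` → prints True

Answer:
[9, 8, 4]
[9, 8, 4]
[9, 8, 4]
True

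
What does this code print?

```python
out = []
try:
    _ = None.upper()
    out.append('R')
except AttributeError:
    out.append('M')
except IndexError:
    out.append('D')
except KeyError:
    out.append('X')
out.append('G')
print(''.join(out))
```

Execution trace: 'M' (except AttributeError) → 'G' (after the try/except). Output: MG

Answer: MG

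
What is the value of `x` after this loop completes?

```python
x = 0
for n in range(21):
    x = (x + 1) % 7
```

Increment mod 7, 21 times = 0
`x` takes the values: 0 → 1 → 2 → 3 → 4 → 5 → 6 → 0 → 1 → 2 → 3 → 4 → 5 → 6 → 0 → 1 → 2 → 3 → 4 → 5 → 6 → 0

Answer: 0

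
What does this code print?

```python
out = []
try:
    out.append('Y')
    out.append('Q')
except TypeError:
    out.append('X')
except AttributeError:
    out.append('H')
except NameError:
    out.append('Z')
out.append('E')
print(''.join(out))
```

Execution trace: 'Y' (try body) → 'Q' (try body, no exception) → 'E' (after the try/except). Output: YQE

Answer: YQE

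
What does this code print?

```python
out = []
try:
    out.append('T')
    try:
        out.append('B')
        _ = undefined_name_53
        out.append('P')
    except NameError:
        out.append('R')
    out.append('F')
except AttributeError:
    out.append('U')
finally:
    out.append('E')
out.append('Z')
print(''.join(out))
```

Execution trace: 'T' (try body) → 'B' (inner try body) → 'R' (inner except NameError) → 'F' (try body, no exception) → 'E' (finally) → 'Z' (after the try/except). Output: TBRFEZ

Answer: TBRFEZ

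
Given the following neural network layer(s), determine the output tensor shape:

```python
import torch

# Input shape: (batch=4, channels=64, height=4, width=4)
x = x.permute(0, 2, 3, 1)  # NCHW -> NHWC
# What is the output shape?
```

Input: (4, 64, 4, 4) -> Output: (4, 4, 4, 64)

Answer: (4, 4, 4, 64)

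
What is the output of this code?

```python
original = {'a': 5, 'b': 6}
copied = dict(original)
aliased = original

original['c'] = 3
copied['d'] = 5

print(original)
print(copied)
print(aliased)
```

Key concept: dict() creates copy, assignment creates alias.
Step by step:
`original = {'a': 5, 'b': 6}` → original = {'a': 5, 'b': 6}
`copied = dict(original)` → copied = {'a': 5, 'b': 6}
`aliased = original` → aliased = {'a': 5, 'b': 6} (same object as original)
`original['c'] = 3` → original = {'a': 5, 'b': 6, 'c': 3} (same object as aliased); aliased = {'a': 5, 'b': 6, 'c': 3} (same object as original)
`copied['d'] = 5` → copied = {'a': 5, 'b': 6, 'd': 5}
`print(original)` → prints {'a': 5, 'b': 6, 'c': 3}
`print(copied)` → prints {'a': 5, 'b': 6, 'd': 5}
`print(aliased)` → prints {'a': 5, 'b': 6, 'c': 3}

Answer:
{'a': 5, 'b': 6, 'c': 3}
{'a': 5, 'b': 6, 'd': 5}
{'a': 5, 'b': 6, 'c': 3}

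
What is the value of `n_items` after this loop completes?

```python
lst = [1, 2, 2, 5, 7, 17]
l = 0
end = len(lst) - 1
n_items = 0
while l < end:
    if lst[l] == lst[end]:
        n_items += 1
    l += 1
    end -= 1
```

Count matching pairs from ends
`n_items` takes the values: 0

Answer: 0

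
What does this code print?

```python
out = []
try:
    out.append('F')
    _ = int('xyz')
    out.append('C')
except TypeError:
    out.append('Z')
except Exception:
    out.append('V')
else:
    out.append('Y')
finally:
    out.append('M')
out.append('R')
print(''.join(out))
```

Execution trace: 'F' (try body) → 'V' (except Exception) → 'M' (finally) → 'R' (after the try/except). Output: FVMR

Answer: FVMR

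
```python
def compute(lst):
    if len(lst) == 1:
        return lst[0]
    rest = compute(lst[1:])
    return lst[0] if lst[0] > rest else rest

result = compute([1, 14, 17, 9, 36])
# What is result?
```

Recursive max over [1, 14, 17, 9, 36] = 36

Answer: 36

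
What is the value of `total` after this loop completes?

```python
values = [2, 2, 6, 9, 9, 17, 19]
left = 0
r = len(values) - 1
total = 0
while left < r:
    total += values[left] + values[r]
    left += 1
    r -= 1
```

Sum of pairs from ends
`total` takes the values: 0 → 21 → 40 → 55

Answer: 55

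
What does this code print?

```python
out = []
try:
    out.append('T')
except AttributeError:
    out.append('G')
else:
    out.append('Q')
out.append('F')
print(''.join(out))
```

Execution trace: 'T' (try body, no exception) → 'Q' (else) → 'F' (after the try/except). Output: TQF

Answer: TQF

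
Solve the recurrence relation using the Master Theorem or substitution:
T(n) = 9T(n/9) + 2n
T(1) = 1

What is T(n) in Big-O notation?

By Master Theorem: a=9, b=9, f(n)=2n. Since log_9(9) = 1 and f(n) = Θ(n^1), Case 2 applies. T(n) = O(n log n).

Answer: O(n log n)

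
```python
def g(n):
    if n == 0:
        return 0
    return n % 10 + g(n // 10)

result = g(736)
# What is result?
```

Sum of digits of 736: 6 + 3 + 7 = 16

Answer: 16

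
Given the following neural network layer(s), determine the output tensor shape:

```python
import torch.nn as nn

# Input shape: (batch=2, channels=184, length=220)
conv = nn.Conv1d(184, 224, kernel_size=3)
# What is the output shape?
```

Input: (2, 184, 220) -> Output: (2, 224, 218)

Answer: (2, 224, 218)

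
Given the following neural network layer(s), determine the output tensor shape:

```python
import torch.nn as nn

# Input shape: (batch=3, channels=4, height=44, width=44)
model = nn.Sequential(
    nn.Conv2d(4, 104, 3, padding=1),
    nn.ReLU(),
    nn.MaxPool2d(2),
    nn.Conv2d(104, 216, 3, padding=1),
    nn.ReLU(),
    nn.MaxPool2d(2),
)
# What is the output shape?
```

Input: (3, 4, 44, 44) -> after first Conv2d: (3, 104, 44, 44) -> after first MaxPool2d: (3, 104, 22, 22) -> after second Conv2d: (3, 216, 22, 22) -> Output: (3, 216, 11, 11)

Answer: (3, 216, 11, 11)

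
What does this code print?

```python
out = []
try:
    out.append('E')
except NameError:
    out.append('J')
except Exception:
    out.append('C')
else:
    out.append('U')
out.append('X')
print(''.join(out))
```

Execution trace: 'E' (try body, no exception) → 'U' (else) → 'X' (after the try/except). Output: EUX

Answer: EUX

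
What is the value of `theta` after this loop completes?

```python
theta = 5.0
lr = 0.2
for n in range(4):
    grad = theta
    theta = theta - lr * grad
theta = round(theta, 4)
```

Gradient descent: w = 5.0 * (1 - 0.2)^4
`theta` takes the values: 5.0 → 4.0 → 3.2 → 2.56 → 2.048

Answer: 2.048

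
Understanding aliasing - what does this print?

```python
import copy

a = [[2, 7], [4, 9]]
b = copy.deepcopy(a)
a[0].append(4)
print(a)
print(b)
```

Key concept: deep copy is fully independent.
Step by step:
`a = [[2, 7], [4, 9]]` → a = [[2, 7], [4, 9]]
`b = copy.deepcopy(a)` → b = [[2, 7], [4, 9]]
`a[0].append(4)` → a = [[2, 7, 4], [4, 9]]
`print(a)` → prints [[2, 7, 4], [4, 9]]
`print(b)` → prints [[2, 7], [4, 9]]

Answer:
[[2, 7, 4], [4, 9]]
[[2, 7], [4, 9]]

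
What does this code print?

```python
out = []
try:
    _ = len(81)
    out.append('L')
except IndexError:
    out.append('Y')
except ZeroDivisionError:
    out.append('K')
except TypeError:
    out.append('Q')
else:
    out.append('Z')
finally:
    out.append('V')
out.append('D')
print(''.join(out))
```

Execution trace: 'Q' (except TypeError) → 'V' (finally) → 'D' (after the try/except). Output: QVD

Answer: QVD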